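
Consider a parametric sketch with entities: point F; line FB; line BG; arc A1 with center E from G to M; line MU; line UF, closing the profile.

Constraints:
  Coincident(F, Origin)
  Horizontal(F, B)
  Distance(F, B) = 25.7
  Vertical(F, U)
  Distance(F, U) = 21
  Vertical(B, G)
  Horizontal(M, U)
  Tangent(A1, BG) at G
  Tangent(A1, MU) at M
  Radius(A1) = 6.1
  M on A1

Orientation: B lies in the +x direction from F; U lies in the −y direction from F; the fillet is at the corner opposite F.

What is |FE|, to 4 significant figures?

24.62

FU is vertical with |FU| = 21.0 and U on the −y side, so U = (0.000, -21.00). The virtual corner opposite F is at (25.70, -21.00). Tangency of A1 to BG means the radius EG is perpendicular to BG and tangency of A1 to MU means the radius EM is perpendicular to MU, with radius 6.1, so the center E sits 6.1 in from both sides at E = (19.60, -14.90). Then |FE| = |E − F| = 24.62.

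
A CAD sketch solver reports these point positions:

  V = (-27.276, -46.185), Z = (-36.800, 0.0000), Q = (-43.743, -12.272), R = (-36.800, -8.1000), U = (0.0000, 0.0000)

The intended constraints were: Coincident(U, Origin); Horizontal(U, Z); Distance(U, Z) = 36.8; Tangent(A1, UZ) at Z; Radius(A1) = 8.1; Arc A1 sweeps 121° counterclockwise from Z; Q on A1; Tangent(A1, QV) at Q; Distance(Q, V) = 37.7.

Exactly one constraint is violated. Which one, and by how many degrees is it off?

Tangent(A1, QV) at Q — off by 5.10°.

U = (0.00, 0.00) ✓; U.y = 0.00, Z.y = 0.00 ✓; |UZ| = 36.80 ✓; ∠(RZ, ZU) = 90.00° ✓; |RZ| = 8.100 ✓; bearing(R→Q) − bearing(R→Z) = 121.0° ✓; |RQ| = 8.100 ✓; ∠(RQ, QV) = 95.10° ✗; |QV| = 37.70 ✓.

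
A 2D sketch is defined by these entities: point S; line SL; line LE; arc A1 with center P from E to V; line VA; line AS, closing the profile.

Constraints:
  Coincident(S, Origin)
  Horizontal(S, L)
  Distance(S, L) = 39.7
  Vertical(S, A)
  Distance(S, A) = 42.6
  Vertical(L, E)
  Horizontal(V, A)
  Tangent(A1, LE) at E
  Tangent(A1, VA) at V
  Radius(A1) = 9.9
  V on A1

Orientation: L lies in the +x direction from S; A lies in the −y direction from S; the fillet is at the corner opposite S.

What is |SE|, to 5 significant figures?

51.433

The virtual corner opposite S is at (39.700, -42.600). Tangency of A1 to LE means the radius PE is perpendicular to LE and tangency of A1 to VA means the radius PV is perpendicular to VA, with radius 9.9, so the center P sits 9.9 in from both sides at P = (29.800, -32.700). That places the tangent points at E = (39.700, -32.700) on LE and V = (29.800, -42.600) on VA. Then |SE| = |E − S| = 51.433.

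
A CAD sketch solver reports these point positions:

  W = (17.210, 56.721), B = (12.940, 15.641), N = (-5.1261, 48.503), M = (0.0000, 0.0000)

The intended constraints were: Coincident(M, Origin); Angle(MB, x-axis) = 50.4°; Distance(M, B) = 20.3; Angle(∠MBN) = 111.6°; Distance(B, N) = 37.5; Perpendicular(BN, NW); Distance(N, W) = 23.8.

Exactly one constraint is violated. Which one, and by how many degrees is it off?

Perpendicular(BN, NW) — off by 8.60°.

M = (0.00, 0.00) ✓; MB at 50.40° ✓; |MB| = 20.30 ✓; ∠MBN = 111.6° ✓; |BN| = 37.50 ✓; ∠(BN, NW) = 98.60° ✗; |NW| = 23.80 ✓.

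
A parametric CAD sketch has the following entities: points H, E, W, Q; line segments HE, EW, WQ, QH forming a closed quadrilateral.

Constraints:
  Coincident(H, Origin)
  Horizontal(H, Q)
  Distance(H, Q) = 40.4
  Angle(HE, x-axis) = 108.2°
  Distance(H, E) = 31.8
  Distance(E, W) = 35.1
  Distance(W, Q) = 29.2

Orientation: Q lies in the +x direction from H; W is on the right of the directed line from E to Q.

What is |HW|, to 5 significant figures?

11.509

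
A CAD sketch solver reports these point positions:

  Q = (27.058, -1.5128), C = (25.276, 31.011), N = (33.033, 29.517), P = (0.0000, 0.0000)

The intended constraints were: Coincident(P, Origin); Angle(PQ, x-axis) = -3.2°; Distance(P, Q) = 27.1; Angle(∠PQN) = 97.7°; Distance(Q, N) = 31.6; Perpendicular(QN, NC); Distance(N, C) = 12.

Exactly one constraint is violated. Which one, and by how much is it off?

Distance(N, C) = 12 — off by 4.10.

P = (0.00, 0.00) ✓; PQ at -3.200° ✓; |PQ| = 27.10 ✓; ∠PQN = 97.70° ✓; |QN| = 31.60 ✓; ∠(QN, NC) = 90.00° ✓; |NC| = 7.900 ✗.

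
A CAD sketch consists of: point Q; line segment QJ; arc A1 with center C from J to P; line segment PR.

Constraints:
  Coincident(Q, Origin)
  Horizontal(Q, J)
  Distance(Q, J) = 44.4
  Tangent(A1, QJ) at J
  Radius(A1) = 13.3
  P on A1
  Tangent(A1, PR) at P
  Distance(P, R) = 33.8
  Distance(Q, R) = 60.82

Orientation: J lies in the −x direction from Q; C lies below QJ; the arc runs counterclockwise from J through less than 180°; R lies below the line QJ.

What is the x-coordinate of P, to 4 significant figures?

-55.40

Checks: |CJ| = 13.30 ✓; |CP| = 13.30 ✓; ∠(CP, PR) = 90.00° ✓; |PR| = 33.80 ✓; |QR| = 60.82 ✓.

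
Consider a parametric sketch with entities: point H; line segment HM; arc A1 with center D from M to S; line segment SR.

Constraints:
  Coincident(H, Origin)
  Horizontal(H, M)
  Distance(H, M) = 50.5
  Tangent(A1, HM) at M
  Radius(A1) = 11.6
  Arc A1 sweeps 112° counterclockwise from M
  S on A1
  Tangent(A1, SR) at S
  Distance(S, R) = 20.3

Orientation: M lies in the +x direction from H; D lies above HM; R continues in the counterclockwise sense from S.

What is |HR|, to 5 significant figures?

63.931

On A1, M sits at bearing -90° from D; a 112° counterclockwise sweep puts S at bearing 22°, so S = D + 11.6·(cos 22°, sin 22°) = (61.255, 15.945). Since A1 is tangent to SR there, DS ⟂ SR, so SR runs along (−sin 22°, cos 22°); with |SR| = 20.3, R = (53.651, 34.767). Then |HR| = |R − H| = 63.931.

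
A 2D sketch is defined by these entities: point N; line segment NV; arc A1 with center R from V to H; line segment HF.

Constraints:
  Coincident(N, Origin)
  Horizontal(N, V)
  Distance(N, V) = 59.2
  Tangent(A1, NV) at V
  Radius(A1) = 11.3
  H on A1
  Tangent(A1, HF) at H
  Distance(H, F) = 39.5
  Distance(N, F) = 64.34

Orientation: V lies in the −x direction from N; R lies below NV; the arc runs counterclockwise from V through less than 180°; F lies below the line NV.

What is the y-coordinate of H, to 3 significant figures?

-18.6

N is at the origin; N and V share the same y with |NV| = 59.2 and V on the −x side, so V = (-59.2, 0.00). Since A1 is tangent to NV there, RV ⟂ NV, so R = V + (0, -11.3) = (-59.2, -11.3). Since RH ⟂ HF (tangency), |RF| = √(11.3² + 39.5²) = 41.1 regardless of where H sits on A1. So F lies on both circle(N, 64.34) and circle(R, 41.1); the below-NV intersection is F = (-42.1, -48.7). H is the foot of the tangent from F: H = (-67.8, -18.6).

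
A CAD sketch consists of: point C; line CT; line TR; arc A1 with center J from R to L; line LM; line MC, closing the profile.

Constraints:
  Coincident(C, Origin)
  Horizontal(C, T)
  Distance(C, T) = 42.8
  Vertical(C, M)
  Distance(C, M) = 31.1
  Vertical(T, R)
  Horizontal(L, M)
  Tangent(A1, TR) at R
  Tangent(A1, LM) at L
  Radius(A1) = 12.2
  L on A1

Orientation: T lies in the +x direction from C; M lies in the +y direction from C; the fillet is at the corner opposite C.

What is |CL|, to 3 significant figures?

43.6

The virtual corner opposite C is at (42.8, 31.1). A1 meets TR tangentially, so JR is at right angles to TR and A1 meets LM tangentially, so JL is at right angles to LM, with radius 12.2, so the center J sits 12.2 in from both sides at J = (30.6, 18.9). That places the tangent points at R = (42.8, 18.9) on TR and L = (30.6, 31.1) on LM. Then |CL| = |L − C| = 43.6.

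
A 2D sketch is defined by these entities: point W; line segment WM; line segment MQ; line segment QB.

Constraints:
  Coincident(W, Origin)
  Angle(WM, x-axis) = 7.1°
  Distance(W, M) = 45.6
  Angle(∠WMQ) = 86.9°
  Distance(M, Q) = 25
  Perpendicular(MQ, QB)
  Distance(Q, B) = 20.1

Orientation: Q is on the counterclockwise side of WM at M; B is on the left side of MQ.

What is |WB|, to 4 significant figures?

33.98

W is at the origin; WM runs at 7.1° with length 45.6, so M = 45.6·(cos 7.1°, sin 7.1°) = (45.25, 5.636). ∠WMQ = 86.9°, so MQ runs at 7.1° + (180° − 86.9°) = 100.2° from the x-axis; with |MQ| = 25.0, Q = M + 25.0·(cos 100.2°, sin 100.2°) = (40.82, 30.24). MQ is perpendicular to QB; with |QB| = 20.1 on the left of MQ, B = Q + 20.1·(-0.9842, -0.1771) = (21.04, 26.68). Then |WB| = |B − W| = 33.98.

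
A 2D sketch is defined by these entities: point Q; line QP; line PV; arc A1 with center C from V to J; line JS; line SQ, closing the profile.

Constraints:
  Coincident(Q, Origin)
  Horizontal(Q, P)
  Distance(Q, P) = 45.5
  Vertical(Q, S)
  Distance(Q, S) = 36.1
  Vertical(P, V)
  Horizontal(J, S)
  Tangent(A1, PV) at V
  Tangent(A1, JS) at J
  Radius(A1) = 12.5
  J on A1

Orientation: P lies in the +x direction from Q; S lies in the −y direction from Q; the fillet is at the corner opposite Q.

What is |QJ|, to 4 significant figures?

48.91

Q is at the origin; QP is horizontal with |QP| = 45.5 and P on the +x side, so P = (45.50, 0.000). QS is vertical with |QS| = 36.1 and S on the −y side, so S = (0.000, -36.10). The virtual corner opposite Q is at (45.50, -36.10). A1 meets PV tangentially, so CV is at right angles to PV and since A1 is tangent to JS there, CJ ⟂ JS, with radius 12.5, so the center C sits 12.5 in from both sides at C = (33.00, -23.60). That places the tangent points at V = (45.50, -23.60) on PV and J = (33.00, -36.10) on JS. Then |QJ| = |J − Q| = 48.91.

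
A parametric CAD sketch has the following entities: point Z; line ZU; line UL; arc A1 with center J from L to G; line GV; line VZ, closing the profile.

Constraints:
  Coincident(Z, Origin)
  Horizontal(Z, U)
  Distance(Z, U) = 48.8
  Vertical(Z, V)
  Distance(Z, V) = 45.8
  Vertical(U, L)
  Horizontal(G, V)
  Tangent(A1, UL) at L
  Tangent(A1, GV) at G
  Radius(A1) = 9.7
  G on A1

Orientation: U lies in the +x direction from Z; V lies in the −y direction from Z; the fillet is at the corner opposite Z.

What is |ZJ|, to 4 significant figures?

53.22

Z is at the origin; ZU is horizontal with |ZU| = 48.8 and U on the +x side, so U = (48.80, 0.000). Z and V share the same x with |ZV| = 45.8 and V on the −y side, so V = (0.000, -45.80). The virtual corner opposite Z is at (48.80, -45.80). Since A1 is tangent to UL there, JL ⟂ UL and since A1 is tangent to GV there, JG ⟂ GV, with radius 9.7, so the center J sits 9.7 in from both sides at J = (39.10, -36.10). Then |ZJ| = |J − Z| = 53.22.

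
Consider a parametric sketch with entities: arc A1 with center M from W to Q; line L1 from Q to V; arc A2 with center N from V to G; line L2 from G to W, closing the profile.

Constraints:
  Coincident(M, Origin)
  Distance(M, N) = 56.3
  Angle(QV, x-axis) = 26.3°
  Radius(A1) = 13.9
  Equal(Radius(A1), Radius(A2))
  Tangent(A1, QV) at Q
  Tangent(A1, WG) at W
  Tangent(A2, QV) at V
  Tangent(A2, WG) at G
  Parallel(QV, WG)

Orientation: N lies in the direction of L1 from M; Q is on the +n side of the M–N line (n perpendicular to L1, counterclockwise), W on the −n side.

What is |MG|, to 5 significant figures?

57.991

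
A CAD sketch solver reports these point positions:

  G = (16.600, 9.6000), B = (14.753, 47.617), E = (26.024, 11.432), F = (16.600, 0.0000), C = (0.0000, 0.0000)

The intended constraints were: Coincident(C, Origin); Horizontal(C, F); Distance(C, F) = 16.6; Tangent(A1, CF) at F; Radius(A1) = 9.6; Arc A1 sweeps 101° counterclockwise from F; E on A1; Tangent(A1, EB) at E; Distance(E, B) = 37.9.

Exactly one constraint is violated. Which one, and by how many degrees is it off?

Tangent(A1, EB) at E — off by 6.30°.

C = (0.00, 0.00) ✓; C.y = 0.00, F.y = 0.00 ✓; |CF| = 16.60 ✓; ∠(GF, FC) = 90.00° ✓; |GF| = 9.600 ✓; bearing(G→E) − bearing(G→F) = 101.0° ✓; |GE| = 9.600 ✓; ∠(GE, EB) = 83.70° ✗; |EB| = 37.90 ✓.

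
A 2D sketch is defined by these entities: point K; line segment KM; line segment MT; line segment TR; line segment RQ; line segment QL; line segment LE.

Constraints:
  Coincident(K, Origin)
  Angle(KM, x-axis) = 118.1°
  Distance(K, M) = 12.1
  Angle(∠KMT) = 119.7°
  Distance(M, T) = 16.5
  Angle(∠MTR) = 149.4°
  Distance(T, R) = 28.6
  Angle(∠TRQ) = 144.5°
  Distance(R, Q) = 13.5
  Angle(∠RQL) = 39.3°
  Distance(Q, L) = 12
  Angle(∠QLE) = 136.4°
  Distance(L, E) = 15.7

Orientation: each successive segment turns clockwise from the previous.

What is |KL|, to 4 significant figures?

43.29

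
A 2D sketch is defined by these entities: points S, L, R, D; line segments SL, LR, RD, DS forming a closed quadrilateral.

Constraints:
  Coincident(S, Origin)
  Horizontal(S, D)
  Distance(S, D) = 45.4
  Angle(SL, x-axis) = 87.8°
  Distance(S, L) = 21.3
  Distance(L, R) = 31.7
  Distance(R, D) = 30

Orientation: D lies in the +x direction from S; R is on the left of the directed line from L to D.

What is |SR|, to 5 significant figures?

41.793

Checks: |LR| = 31.70 ✓; |RD| = 30.00 ✓.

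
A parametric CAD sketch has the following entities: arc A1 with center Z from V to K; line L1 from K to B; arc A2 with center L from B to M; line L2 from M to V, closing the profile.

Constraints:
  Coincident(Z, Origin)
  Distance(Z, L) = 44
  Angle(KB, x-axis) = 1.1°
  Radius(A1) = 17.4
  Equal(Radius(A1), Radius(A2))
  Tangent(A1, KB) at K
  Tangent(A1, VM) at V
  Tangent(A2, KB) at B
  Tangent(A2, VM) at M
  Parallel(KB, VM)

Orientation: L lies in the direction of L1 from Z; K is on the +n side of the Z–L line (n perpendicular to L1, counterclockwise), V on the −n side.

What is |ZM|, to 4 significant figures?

47.32

The slot axis is L1's direction at 1.1°, so u = (cos 1.1°, sin 1.1°) = (0.9998, 0.01920) and n = (−sin 1.1°, cos 1.1°) = (-0.01920, 0.9998). Z is at the origin and L lies 44.0 along u from Z, so L = 44.0·u = (43.99, 0.8447). Tangency of A1 to both parallel lines with radius 17.4 puts K and V at Z ± 17.4·n: K = (-0.3340, 17.40), V = (0.3340, -17.40). Equal radii place B and M the same way about L: B = L + 17.4·n = (43.66, 18.24), M = L − 17.4·n = (44.33, -16.55). Then |ZM| = |M − Z| = 47.32.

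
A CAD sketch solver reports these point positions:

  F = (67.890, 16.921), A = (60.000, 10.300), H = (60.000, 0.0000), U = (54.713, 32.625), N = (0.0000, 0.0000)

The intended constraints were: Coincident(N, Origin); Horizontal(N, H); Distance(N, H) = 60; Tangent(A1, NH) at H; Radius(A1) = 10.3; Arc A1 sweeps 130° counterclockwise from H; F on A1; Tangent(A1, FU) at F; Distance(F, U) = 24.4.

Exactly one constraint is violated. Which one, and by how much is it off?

Distance(F, U) = 24.4 — off by 3.90.

N = (0.00, 0.00) ✓; N.y = 0.00, H.y = 0.00 ✓; |NH| = 60.00 ✓; ∠(AH, HN) = 90.00° ✓; |AH| = 10.30 ✓; bearing(A→F) − bearing(A→H) = 130.0° ✓; |AF| = 10.30 ✓; ∠(AF, FU) = 90.00° ✓; |FU| = 20.50 ✗.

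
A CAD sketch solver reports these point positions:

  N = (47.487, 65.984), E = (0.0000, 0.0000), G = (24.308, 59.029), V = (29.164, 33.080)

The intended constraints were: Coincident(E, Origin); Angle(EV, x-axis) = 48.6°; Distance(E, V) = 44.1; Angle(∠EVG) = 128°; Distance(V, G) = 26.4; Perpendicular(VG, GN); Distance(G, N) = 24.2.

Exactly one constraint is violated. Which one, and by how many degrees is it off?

Perpendicular(VG, GN) — off by 6.10°.

E = (0.00, 0.00) ✓; EV at 48.60° ✓; |EV| = 44.10 ✓; ∠EVG = 128.0° ✓; |VG| = 26.40 ✓; ∠(VG, GN) = 83.90° ✗; |GN| = 24.20 ✓.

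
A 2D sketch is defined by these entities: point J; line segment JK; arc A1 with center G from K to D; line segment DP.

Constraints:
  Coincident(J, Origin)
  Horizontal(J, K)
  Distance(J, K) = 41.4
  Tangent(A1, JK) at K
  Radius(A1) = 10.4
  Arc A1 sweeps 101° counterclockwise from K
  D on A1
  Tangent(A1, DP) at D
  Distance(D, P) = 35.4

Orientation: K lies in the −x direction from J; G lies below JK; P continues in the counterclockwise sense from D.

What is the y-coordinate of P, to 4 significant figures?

-47.13

On A1, K sits at bearing 90° from G; a 101° counterclockwise sweep puts D at bearing 191°, so D = G + 10.4·(cos 191°, sin 191°) = (-51.61, -12.38). A1 meets DP tangentially, so GD is at right angles to DP, so DP runs along (−sin 191°, cos 191°); with |DP| = 35.4, P = (-44.85, -47.13). So P.y = -47.13.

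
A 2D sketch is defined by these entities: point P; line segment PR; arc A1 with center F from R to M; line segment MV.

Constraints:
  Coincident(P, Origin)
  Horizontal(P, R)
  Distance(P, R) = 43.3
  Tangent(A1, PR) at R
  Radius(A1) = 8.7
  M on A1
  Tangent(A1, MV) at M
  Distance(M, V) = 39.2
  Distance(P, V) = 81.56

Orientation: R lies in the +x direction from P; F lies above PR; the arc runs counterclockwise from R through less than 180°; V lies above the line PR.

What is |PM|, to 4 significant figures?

50.40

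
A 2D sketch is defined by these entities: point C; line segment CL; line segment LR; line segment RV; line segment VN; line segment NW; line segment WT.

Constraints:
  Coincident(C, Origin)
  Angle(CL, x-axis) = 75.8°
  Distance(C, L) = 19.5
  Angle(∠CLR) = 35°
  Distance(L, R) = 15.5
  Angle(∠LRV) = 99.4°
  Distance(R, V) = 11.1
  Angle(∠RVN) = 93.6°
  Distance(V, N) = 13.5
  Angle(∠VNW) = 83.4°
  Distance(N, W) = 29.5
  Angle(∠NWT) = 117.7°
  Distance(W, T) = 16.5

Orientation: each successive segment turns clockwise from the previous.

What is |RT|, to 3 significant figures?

24.6

∠VNW = 83.4° gives NW at 27.2° from the x-axis; with |NW| = 29.5, W = (19.4, 23.5). ∠NWT = 117.7° gives WT at -35.1° from the x-axis; with |WT| = 16.5, T = (32.9, 14.0). Then |RT| = |T − R| = 24.6.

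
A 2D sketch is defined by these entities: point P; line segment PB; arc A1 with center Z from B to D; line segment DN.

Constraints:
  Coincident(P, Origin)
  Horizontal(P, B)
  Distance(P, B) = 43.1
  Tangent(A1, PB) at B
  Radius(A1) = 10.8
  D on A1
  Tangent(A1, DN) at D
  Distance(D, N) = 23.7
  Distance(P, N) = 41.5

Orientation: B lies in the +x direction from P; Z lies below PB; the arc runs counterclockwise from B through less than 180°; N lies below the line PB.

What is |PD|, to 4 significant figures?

33.63

Checks: |PB| = 43.10 ✓; |ZD| = 10.80 ✓; ∠(ZD, DN) = 90.00° ✓; |DN| = 23.70 ✓; |PN| = 41.50 ✓.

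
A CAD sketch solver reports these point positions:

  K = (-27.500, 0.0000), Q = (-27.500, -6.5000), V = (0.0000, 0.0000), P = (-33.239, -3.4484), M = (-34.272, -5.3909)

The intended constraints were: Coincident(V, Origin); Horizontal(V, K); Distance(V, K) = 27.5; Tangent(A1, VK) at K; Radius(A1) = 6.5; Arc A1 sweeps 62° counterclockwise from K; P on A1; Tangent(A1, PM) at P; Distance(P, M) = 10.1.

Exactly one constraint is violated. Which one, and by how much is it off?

Distance(P, M) = 10.1 — off by 7.90.

V = (0.00, 0.00) ✓; V.y = 0.00, K.y = 0.00 ✓; |VK| = 27.50 ✓; ∠(QK, KV) = 90.00° ✓; |QK| = 6.500 ✓; bearing(Q→P) − bearing(Q→K) = 62.00° ✓; |QP| = 6.500 ✓; ∠(QP, PM) = 90.00° ✓; |PM| = 2.200 ✗.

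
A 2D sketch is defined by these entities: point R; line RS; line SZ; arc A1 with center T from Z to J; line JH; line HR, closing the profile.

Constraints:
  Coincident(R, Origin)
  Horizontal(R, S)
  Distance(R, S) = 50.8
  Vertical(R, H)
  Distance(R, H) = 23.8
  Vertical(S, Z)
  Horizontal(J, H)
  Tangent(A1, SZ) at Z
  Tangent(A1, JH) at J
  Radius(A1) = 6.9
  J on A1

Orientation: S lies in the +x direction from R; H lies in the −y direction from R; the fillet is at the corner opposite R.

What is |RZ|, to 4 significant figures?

53.54

R is at the origin; R and S share the same y with |RS| = 50.8 and S on the +x side, so S = (50.80, 0.000). R and H share the same x with |RH| = 23.8 and H on the −y side, so H = (0.000, -23.80). The virtual corner opposite R is at (50.80, -23.80). Tangency of A1 to SZ means the radius TZ is perpendicular to SZ and since A1 is tangent to JH there, TJ ⟂ JH, with radius 6.9, so the center T sits 6.9 in from both sides at T = (43.90, -16.90). That places the tangent points at Z = (50.80, -16.90) on SZ and J = (43.90, -23.80) on JH. Then |RZ| = |Z − R| = 53.54.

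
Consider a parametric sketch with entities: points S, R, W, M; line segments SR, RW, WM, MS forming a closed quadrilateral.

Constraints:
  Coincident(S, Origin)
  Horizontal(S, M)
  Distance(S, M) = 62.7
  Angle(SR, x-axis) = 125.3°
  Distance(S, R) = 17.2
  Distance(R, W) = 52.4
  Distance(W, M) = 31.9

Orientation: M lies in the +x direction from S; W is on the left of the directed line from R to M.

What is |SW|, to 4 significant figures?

47.90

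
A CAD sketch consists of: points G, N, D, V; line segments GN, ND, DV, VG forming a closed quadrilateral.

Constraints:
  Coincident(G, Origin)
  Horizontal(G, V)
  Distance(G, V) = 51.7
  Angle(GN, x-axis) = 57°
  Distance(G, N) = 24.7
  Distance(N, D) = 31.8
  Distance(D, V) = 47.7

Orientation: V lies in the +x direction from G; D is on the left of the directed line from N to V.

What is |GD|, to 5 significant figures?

56.345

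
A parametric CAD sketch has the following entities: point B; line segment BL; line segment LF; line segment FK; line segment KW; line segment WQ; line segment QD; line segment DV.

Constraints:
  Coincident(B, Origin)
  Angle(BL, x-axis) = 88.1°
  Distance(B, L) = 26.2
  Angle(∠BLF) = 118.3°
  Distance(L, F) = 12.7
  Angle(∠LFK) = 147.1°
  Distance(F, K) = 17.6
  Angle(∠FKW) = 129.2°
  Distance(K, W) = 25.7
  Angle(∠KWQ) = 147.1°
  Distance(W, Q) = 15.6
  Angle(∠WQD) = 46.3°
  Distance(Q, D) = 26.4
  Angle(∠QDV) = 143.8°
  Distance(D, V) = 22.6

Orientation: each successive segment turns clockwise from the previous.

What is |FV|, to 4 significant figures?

8.516

B is at the origin; BL runs at 88.1° with length 26.2, so L = (0.8687, 26.19). ∠BLF = 118.3° gives LF at 26.40° from the x-axis; with |LF| = 12.7, F = (12.24, 31.83). ∠LFK = 147.1° gives FK at -6.500° from the x-axis; with |FK| = 17.6, K = (29.73, 29.84). ∠FKW = 129.2° gives KW at -57.30° from the x-axis; with |KW| = 25.7, W = (43.62, 8.213). ∠KWQ = 147.1° gives WQ at -90.20° from the x-axis; with |WQ| = 15.6, Q = (43.56, -7.387). ∠WQD = 46.3° gives QD at 136.1° from the x-axis; with |QD| = 26.4, D = (24.54, 10.92). ∠QDV = 143.8° gives DV at 99.90° from the x-axis; with |DV| = 22.6, V = (20.65, 33.18). Then |FV| = |V − F| = 8.516.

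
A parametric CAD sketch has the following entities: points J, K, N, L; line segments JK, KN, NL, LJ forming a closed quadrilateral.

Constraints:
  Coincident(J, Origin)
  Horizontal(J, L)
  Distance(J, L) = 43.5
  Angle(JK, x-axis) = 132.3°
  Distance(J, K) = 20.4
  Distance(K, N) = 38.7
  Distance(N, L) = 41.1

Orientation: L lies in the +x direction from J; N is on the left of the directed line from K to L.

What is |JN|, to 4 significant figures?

39.36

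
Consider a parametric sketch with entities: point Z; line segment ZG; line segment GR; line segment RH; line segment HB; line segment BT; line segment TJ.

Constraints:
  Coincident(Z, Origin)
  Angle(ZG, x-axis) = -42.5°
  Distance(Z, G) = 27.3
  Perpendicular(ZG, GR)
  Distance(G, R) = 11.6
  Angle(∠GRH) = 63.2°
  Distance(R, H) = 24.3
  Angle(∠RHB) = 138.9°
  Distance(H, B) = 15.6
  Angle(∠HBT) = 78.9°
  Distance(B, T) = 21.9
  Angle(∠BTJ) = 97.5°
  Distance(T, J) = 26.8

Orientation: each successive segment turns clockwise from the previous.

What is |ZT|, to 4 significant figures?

27.83

∠RHB = 138.9° gives HB at 69.60° from the x-axis; with |HB| = 15.6, B = (9.139, 10.36). ∠HBT = 78.9° gives BT at -31.50° from the x-axis; with |BT| = 21.9, T = (27.81, -1.086). Then |ZT| = |T − Z| = 27.83.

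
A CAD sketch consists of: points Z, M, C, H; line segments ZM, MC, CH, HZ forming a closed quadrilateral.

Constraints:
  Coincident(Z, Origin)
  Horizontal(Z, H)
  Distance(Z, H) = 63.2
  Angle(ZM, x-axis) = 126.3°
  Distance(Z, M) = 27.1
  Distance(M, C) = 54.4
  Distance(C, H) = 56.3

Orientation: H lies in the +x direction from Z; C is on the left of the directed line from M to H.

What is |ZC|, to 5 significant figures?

56.962

Checks: Z = (0.00, 0.00) ✓; |MC| = 54.40 ✓; |CH| = 56.30 ✓.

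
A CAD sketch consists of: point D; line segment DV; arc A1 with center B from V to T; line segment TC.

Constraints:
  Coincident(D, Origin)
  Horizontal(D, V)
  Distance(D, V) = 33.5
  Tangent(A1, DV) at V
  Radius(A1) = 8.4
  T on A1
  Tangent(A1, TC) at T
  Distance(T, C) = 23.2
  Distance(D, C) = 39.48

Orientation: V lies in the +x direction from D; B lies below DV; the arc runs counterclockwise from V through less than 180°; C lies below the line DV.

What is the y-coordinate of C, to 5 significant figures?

-31.233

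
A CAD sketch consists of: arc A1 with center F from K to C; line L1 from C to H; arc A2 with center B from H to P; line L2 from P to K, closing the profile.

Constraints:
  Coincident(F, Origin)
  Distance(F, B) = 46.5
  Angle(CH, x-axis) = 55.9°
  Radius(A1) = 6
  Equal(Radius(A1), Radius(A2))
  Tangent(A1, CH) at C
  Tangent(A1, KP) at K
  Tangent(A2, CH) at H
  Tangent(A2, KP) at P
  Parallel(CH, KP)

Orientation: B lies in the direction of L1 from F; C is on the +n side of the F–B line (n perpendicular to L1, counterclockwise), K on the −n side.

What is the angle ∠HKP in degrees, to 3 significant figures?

14.5°

The slot axis is L1's direction at 55.9°, so u = (cos 55.9°, sin 55.9°) = (0.561, 0.828) and n = (−sin 55.9°, cos 55.9°) = (-0.828, 0.561). F is at the origin and B lies 46.5 along u from F, so B = 46.5·u = (26.1, 38.5). Tangency of A1 to both parallel lines with radius 6.0 puts C and K at F ± 6.0·n: C = (-4.97, 3.36), K = (4.97, -3.36). Equal radii place H and P the same way about B: H = B + 6.0·n = (21.1, 41.9), P = B − 6.0·n = (31.0, 35.1). Then cos ∠HKP = KH·KP / (|KH||KP|), giving 14.5°.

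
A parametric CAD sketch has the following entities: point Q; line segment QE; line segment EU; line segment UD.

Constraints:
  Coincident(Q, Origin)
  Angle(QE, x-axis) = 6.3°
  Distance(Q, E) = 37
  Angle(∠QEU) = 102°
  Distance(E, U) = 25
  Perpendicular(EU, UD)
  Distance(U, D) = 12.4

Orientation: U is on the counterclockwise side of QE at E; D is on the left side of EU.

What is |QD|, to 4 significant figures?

40.43

Q is at the origin; QE runs at 6.3° with length 37.0, so E = 37.0·(cos 6.3°, sin 6.3°) = (36.78, 4.060). ∠QEU = 102.0°, so EU runs at 6.3° + (180° − 102.0°) = 84.30° from the x-axis; with |EU| = 25.0, U = E + 25.0·(cos 84.30°, sin 84.30°) = (39.26, 28.94). The perpendicularity gives UD at right angles to EU; with |UD| = 12.4 on the left of EU, D = U + 12.4·(-0.9951, 0.09932) = (26.92, 30.17). Then |QD| = |D − Q| = 40.43.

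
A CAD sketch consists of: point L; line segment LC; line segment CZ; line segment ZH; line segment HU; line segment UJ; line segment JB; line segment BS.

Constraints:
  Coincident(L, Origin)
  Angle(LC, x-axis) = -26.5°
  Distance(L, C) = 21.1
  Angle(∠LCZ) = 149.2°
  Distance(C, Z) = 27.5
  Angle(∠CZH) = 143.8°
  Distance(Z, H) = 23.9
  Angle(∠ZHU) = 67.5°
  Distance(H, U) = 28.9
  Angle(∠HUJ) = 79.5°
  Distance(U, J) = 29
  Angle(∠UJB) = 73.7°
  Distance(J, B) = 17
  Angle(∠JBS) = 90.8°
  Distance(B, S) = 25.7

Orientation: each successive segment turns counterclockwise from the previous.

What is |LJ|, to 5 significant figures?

31.181

∠ZHU = 67.5° gives HU at 153.00° from the x-axis; with |HU| = 28.9, U = (38.729, 21.289). ∠HUJ = 79.5° gives UJ at -106.50° from the x-axis; with |UJ| = 29.0, J = (30.493, -6.5165). Then |LJ| = |J − L| = 31.181.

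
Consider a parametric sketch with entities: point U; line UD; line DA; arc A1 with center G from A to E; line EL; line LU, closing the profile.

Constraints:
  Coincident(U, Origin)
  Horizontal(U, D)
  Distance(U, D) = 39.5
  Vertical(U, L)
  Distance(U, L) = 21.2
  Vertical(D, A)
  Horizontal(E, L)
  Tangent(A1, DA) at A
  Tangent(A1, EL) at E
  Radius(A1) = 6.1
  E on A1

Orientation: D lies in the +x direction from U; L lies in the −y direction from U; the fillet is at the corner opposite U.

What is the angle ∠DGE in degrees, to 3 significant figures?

158°

U is at the origin; UD is horizontal with |UD| = 39.5 and D on the +x side, so D = (39.5, 0.00). UL is vertical with |UL| = 21.2 and L on the −y side, so L = (0.00, -21.2). The virtual corner opposite U is at (39.5, -21.2). Since A1 is tangent to DA there, GA ⟂ DA and tangency of A1 to EL means the radius GE is perpendicular to EL, with radius 6.1, so the center G sits 6.1 in from both sides at G = (33.4, -15.1). That places the tangent points at A = (39.5, -15.1) on DA and E = (33.4, -21.2) on EL. Then cos ∠DGE = GD·GE / (|GD||GE|), giving 158°.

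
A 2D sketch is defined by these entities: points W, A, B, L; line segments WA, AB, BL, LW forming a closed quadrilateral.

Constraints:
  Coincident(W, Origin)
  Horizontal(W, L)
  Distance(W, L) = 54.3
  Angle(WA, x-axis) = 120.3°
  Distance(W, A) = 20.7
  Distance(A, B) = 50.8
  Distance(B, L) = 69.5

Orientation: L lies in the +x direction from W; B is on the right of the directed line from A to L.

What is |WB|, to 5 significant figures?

33.541

Checks: |AB| = 50.80 ✓; |BL| = 69.50 ✓.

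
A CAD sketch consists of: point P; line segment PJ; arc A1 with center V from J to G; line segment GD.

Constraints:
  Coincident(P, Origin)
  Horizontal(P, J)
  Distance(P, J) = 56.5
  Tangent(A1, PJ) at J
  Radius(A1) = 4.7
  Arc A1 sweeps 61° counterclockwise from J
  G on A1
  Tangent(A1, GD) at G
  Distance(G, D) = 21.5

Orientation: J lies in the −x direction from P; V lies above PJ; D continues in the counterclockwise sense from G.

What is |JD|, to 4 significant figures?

25.72

P is at the origin; PJ is horizontal with |PJ| = 56.5 and J on the −x side, so J = (-56.50, 0.000). A1 meets PJ tangentially, so VJ is at right angles to PJ, so V = J + (0, 4.7) = (-56.50, 4.700). On A1, J sits at bearing -90° from V; a 61° counterclockwise sweep puts G at bearing -29°, so G = V + 4.7·(cos -29°, sin -29°) = (-52.39, 2.421). Tangency of A1 to GD means the radius VG is perpendicular to GD, so GD runs along (−sin -29°, cos -29°); with |GD| = 21.5, D = (-41.97, 21.23). Then |JD| = |D − J| = 25.72.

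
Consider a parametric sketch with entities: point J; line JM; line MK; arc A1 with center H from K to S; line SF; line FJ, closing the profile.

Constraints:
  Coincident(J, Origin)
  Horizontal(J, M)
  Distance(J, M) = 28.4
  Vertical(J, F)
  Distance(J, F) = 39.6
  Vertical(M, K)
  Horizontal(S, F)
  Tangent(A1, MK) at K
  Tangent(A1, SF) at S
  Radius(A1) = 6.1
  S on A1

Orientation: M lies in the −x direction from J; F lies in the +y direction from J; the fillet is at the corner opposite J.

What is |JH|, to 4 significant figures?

40.24

J is at the origin; JM is horizontal with |JM| = 28.4 and M on the −x side, so M = (-28.40, 0.000). J and F share the same x with |JF| = 39.6 and F on the +y side, so F = (0.000, 39.60). The virtual corner opposite J is at (-28.40, 39.60). Tangency of A1 to MK means the radius HK is perpendicular to MK and tangency of A1 to SF means the radius HS is perpendicular to SF, with radius 6.1, so the center H sits 6.1 in from both sides at H = (-22.30, 33.50). Then |JH| = |H − J| = 40.24.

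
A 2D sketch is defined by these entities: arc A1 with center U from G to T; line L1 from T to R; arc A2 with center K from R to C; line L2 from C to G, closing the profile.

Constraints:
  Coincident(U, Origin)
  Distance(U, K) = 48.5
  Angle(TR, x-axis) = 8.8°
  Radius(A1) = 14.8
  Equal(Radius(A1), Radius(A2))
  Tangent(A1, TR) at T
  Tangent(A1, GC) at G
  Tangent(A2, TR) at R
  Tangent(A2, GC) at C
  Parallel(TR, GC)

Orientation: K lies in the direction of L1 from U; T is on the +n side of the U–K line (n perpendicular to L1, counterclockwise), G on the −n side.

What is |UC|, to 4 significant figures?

50.71

Tangency of A1 to both parallel lines with radius 14.8 puts T and G at U ± 14.8·n: T = (-2.264, 14.63), G = (2.264, -14.63). Equal radii place R and C the same way about K: R = K + 14.8·n = (45.66, 22.05), C = K − 14.8·n = (50.19, -7.206). Then |UC| = |C − U| = 50.71.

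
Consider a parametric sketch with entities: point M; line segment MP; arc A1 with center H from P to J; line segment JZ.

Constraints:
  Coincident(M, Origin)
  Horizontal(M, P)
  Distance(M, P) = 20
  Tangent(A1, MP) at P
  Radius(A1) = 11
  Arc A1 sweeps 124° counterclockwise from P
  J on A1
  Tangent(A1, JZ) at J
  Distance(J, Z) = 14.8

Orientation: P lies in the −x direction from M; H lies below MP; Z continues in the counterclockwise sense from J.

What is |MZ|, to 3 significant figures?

36.1

On A1, P sits at bearing 90° from H; a 124° counterclockwise sweep puts J at bearing 214°, so J = H + 11.0·(cos 214°, sin 214°) = (-29.1, -17.2). A1 meets JZ tangentially, so HJ is at right angles to JZ, so JZ runs along (−sin 214°, cos 214°); with |JZ| = 14.8, Z = (-20.8, -29.4). Then |MZ| = |Z − M| = 36.1.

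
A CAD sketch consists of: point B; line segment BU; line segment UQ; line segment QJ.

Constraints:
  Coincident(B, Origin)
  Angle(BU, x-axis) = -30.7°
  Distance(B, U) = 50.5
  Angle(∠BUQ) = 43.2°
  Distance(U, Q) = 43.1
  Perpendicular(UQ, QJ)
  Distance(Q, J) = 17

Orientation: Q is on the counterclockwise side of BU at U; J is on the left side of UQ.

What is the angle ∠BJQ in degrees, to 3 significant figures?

160°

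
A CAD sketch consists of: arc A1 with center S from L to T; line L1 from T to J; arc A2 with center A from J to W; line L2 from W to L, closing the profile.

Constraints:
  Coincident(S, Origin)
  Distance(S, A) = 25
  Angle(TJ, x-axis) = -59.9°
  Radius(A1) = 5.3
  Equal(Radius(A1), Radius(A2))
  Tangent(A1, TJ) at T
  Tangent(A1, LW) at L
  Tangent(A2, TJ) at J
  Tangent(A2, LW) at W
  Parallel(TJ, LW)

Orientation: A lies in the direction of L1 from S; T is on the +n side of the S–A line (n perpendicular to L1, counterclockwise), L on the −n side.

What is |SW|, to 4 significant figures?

25.56

The slot axis is L1's direction at -59.9°, so u = (cos -59.9°, sin -59.9°) = (0.5015, -0.8652) and n = (−sin -59.9°, cos -59.9°) = (0.8652, 0.5015). S is at the origin and A lies 25.0 along u from S, so A = 25.0·u = (12.54, -21.63). Tangency of A1 to both parallel lines with radius 5.3 puts T and L at S ± 5.3·n: T = (4.585, 2.658), L = (-4.585, -2.658). Equal radii place J and W the same way about A: J = A + 5.3·n = (17.12, -18.97), W = A − 5.3·n = (7.952, -24.29). Then |SW| = |W − S| = 25.56.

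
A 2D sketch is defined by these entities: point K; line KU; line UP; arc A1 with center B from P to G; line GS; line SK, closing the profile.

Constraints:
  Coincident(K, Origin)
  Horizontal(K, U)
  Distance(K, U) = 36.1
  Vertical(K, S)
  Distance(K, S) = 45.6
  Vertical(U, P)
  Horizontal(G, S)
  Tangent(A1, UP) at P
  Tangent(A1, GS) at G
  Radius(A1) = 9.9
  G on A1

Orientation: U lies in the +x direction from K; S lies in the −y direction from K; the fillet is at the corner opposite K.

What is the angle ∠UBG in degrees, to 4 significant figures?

164.5°

K is at the origin; K and U share the same y with |KU| = 36.1 and U on the +x side, so U = (36.10, 0.000). KS is vertical with |KS| = 45.6 and S on the −y side, so S = (0.000, -45.60). The virtual corner opposite K is at (36.10, -45.60). Since A1 is tangent to UP there, BP ⟂ UP and the tangent condition forces BG to be normal to GS, with radius 9.9, so the center B sits 9.9 in from both sides at B = (26.20, -35.70). That places the tangent points at P = (36.10, -35.70) on UP and G = (26.20, -45.60) on GS. Then cos ∠UBG = BU·BG / (|BU||BG|), giving 164.5°.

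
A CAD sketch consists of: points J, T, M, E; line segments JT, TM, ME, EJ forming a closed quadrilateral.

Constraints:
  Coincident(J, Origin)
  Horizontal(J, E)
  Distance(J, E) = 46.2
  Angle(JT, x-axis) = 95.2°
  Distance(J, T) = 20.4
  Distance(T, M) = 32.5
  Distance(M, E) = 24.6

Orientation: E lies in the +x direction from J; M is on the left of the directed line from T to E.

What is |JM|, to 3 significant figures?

36.1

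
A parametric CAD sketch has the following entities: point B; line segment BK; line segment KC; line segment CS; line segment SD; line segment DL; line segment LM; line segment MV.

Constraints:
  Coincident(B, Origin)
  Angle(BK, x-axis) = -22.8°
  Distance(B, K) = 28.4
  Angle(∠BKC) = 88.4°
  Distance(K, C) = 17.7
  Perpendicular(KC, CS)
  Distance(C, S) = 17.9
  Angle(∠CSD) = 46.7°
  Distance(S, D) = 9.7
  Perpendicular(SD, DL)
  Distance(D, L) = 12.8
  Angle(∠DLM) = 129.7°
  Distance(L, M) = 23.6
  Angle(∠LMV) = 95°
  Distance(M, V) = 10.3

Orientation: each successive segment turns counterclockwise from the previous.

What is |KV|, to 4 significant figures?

45.35

B is at the origin; BK runs at -22.8° with length 28.4, so K = (26.18, -11.01). ∠BKC = 88.4° gives KC at 68.80° from the x-axis; with |KC| = 17.7, C = (32.58, 5.497). KC is perpendicular to CS, so CS runs at 158.8°; with |CS| = 17.9, S = (15.89, 11.97). ∠CSD = 46.7° gives SD at -67.90° from the x-axis; with |SD| = 9.7, D = (19.54, 2.982). The perpendicularity gives DL at right angles to SD, so DL runs at 22.10°; with |DL| = 12.8, L = (31.40, 7.798). ∠DLM = 129.7° gives LM at 72.40° from the x-axis; with |LM| = 23.6, M = (38.54, 30.29). ∠LMV = 95.0° gives MV at 157.4° from the x-axis; with |MV| = 10.3, V = (29.03, 34.25). Then |KV| = |V − K| = 45.35.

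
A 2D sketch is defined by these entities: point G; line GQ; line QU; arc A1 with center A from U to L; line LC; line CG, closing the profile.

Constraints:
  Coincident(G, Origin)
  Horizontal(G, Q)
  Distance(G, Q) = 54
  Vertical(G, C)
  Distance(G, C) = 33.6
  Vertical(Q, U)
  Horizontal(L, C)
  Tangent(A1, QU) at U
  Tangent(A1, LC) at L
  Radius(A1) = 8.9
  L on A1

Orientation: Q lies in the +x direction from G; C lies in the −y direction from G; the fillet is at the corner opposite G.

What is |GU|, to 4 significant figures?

59.38

G is at the origin; G and Q share the same y with |GQ| = 54.0 and Q on the +x side, so Q = (54.00, 0.000). GC is vertical with |GC| = 33.6 and C on the −y side, so C = (0.000, -33.60). The virtual corner opposite G is at (54.00, -33.60). The tangent condition forces AU to be normal to QU and since A1 is tangent to LC there, AL ⟂ LC, with radius 8.9, so the center A sits 8.9 in from both sides at A = (45.10, -24.70). That places the tangent points at U = (54.00, -24.70) on QU and L = (45.10, -33.60) on LC. Then |GU| = |U − G| = 59.38.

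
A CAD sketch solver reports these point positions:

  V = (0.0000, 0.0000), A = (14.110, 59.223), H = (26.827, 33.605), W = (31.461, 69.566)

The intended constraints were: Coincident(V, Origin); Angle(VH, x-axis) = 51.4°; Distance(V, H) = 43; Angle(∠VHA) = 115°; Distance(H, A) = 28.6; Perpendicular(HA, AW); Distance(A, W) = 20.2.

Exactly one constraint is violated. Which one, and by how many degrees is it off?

Perpendicular(HA, AW) — off by 4.40°.

V = (0.00, 0.00) ✓; VH at 51.40° ✓; |VH| = 43.00 ✓; ∠VHA = 115.0° ✓; |HA| = 28.60 ✓; ∠(HA, AW) = 85.60° ✗; |AW| = 20.20 ✓.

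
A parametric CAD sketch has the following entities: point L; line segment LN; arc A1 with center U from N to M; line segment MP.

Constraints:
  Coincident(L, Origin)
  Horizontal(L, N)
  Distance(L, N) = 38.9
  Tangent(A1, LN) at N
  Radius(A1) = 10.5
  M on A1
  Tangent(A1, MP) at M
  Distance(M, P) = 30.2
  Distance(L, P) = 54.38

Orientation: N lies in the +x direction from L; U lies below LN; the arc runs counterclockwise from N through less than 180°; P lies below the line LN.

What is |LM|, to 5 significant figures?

31.208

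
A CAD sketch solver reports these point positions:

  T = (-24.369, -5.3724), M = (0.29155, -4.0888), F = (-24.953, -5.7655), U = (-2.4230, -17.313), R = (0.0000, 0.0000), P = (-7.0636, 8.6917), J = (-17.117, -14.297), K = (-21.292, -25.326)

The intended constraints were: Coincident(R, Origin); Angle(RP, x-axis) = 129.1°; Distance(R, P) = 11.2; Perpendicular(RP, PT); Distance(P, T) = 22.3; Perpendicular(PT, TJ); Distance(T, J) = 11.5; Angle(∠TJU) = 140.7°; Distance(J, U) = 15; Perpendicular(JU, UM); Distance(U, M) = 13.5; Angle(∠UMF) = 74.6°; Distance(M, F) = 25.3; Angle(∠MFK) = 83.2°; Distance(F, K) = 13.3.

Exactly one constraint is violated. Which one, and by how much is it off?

Distance(F, K) = 13.3 — off by 6.60.

R = (0.00, 0.00) ✓; RP at 129.1° ✓; |RP| = 11.20 ✓; ∠(RP, PT) = 90.00° ✓; |PT| = 22.30 ✓; ∠(PT, TJ) = 90.00° ✓; |TJ| = 11.50 ✓; ∠TJU = 140.7° ✓; |JU| = 15.00 ✓; ∠(JU, UM) = 90.00° ✓; |UM| = 13.50 ✓; ∠UMF = 74.60° ✓; |MF| = 25.30 ✓; ∠MFK = 83.20° ✓; |FK| = 19.90 ✗.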